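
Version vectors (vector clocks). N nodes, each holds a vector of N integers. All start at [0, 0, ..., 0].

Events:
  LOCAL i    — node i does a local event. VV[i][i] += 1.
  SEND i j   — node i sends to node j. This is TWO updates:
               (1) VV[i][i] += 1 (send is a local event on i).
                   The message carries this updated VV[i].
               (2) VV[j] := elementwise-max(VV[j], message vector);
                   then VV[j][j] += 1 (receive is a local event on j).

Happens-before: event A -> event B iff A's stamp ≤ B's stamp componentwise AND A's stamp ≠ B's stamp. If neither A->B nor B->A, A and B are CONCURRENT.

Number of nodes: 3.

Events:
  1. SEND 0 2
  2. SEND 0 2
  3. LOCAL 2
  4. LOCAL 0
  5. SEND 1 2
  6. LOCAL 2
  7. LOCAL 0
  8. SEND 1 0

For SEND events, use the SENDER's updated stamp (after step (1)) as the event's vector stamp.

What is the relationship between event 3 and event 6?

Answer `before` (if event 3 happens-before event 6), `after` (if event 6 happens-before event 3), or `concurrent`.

Answer: before

Derivation:
Initial: VV[0]=[0, 0, 0]
Initial: VV[1]=[0, 0, 0]
Initial: VV[2]=[0, 0, 0]
Event 1: SEND 0->2: VV[0][0]++ -> VV[0]=[1, 0, 0], msg_vec=[1, 0, 0]; VV[2]=max(VV[2],msg_vec) then VV[2][2]++ -> VV[2]=[1, 0, 1]
Event 2: SEND 0->2: VV[0][0]++ -> VV[0]=[2, 0, 0], msg_vec=[2, 0, 0]; VV[2]=max(VV[2],msg_vec) then VV[2][2]++ -> VV[2]=[2, 0, 2]
Event 3: LOCAL 2: VV[2][2]++ -> VV[2]=[2, 0, 3]
Event 4: LOCAL 0: VV[0][0]++ -> VV[0]=[3, 0, 0]
Event 5: SEND 1->2: VV[1][1]++ -> VV[1]=[0, 1, 0], msg_vec=[0, 1, 0]; VV[2]=max(VV[2],msg_vec) then VV[2][2]++ -> VV[2]=[2, 1, 4]
Event 6: LOCAL 2: VV[2][2]++ -> VV[2]=[2, 1, 5]
Event 7: LOCAL 0: VV[0][0]++ -> VV[0]=[4, 0, 0]
Event 8: SEND 1->0: VV[1][1]++ -> VV[1]=[0, 2, 0], msg_vec=[0, 2, 0]; VV[0]=max(VV[0],msg_vec) then VV[0][0]++ -> VV[0]=[5, 2, 0]
Event 3 stamp: [2, 0, 3]
Event 6 stamp: [2, 1, 5]
[2, 0, 3] <= [2, 1, 5]? True
[2, 1, 5] <= [2, 0, 3]? False
Relation: before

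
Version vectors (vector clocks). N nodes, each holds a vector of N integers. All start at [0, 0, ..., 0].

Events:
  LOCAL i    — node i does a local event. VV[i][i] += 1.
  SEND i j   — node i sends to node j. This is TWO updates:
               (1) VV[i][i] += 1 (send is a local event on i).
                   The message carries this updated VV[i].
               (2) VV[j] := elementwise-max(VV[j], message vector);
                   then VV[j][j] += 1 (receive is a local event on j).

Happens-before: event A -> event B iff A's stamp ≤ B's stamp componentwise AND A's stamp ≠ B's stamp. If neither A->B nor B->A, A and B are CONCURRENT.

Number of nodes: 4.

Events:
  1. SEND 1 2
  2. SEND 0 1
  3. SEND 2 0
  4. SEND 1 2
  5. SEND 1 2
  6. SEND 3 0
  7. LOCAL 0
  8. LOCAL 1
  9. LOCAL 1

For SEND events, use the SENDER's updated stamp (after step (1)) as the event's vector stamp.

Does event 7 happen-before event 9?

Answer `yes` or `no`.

Initial: VV[0]=[0, 0, 0, 0]
Initial: VV[1]=[0, 0, 0, 0]
Initial: VV[2]=[0, 0, 0, 0]
Initial: VV[3]=[0, 0, 0, 0]
Event 1: SEND 1->2: VV[1][1]++ -> VV[1]=[0, 1, 0, 0], msg_vec=[0, 1, 0, 0]; VV[2]=max(VV[2],msg_vec) then VV[2][2]++ -> VV[2]=[0, 1, 1, 0]
Event 2: SEND 0->1: VV[0][0]++ -> VV[0]=[1, 0, 0, 0], msg_vec=[1, 0, 0, 0]; VV[1]=max(VV[1],msg_vec) then VV[1][1]++ -> VV[1]=[1, 2, 0, 0]
Event 3: SEND 2->0: VV[2][2]++ -> VV[2]=[0, 1, 2, 0], msg_vec=[0, 1, 2, 0]; VV[0]=max(VV[0],msg_vec) then VV[0][0]++ -> VV[0]=[2, 1, 2, 0]
Event 4: SEND 1->2: VV[1][1]++ -> VV[1]=[1, 3, 0, 0], msg_vec=[1, 3, 0, 0]; VV[2]=max(VV[2],msg_vec) then VV[2][2]++ -> VV[2]=[1, 3, 3, 0]
Event 5: SEND 1->2: VV[1][1]++ -> VV[1]=[1, 4, 0, 0], msg_vec=[1, 4, 0, 0]; VV[2]=max(VV[2],msg_vec) then VV[2][2]++ -> VV[2]=[1, 4, 4, 0]
Event 6: SEND 3->0: VV[3][3]++ -> VV[3]=[0, 0, 0, 1], msg_vec=[0, 0, 0, 1]; VV[0]=max(VV[0],msg_vec) then VV[0][0]++ -> VV[0]=[3, 1, 2, 1]
Event 7: LOCAL 0: VV[0][0]++ -> VV[0]=[4, 1, 2, 1]
Event 8: LOCAL 1: VV[1][1]++ -> VV[1]=[1, 5, 0, 0]
Event 9: LOCAL 1: VV[1][1]++ -> VV[1]=[1, 6, 0, 0]
Event 7 stamp: [4, 1, 2, 1]
Event 9 stamp: [1, 6, 0, 0]
[4, 1, 2, 1] <= [1, 6, 0, 0]? False. Equal? False. Happens-before: False

Answer: no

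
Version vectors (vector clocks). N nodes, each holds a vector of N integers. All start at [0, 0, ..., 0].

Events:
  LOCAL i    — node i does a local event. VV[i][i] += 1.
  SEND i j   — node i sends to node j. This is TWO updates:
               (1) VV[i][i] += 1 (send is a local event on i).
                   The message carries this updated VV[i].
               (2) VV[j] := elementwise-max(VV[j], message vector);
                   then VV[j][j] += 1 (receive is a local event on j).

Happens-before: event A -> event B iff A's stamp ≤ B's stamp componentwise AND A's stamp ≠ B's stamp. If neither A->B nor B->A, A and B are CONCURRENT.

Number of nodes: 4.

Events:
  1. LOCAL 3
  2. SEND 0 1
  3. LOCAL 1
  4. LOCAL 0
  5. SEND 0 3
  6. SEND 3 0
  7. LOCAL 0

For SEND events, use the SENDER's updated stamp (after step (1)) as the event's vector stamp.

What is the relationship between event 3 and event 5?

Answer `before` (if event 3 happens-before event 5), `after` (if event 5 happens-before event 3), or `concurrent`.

Initial: VV[0]=[0, 0, 0, 0]
Initial: VV[1]=[0, 0, 0, 0]
Initial: VV[2]=[0, 0, 0, 0]
Initial: VV[3]=[0, 0, 0, 0]
Event 1: LOCAL 3: VV[3][3]++ -> VV[3]=[0, 0, 0, 1]
Event 2: SEND 0->1: VV[0][0]++ -> VV[0]=[1, 0, 0, 0], msg_vec=[1, 0, 0, 0]; VV[1]=max(VV[1],msg_vec) then VV[1][1]++ -> VV[1]=[1, 1, 0, 0]
Event 3: LOCAL 1: VV[1][1]++ -> VV[1]=[1, 2, 0, 0]
Event 4: LOCAL 0: VV[0][0]++ -> VV[0]=[2, 0, 0, 0]
Event 5: SEND 0->3: VV[0][0]++ -> VV[0]=[3, 0, 0, 0], msg_vec=[3, 0, 0, 0]; VV[3]=max(VV[3],msg_vec) then VV[3][3]++ -> VV[3]=[3, 0, 0, 2]
Event 6: SEND 3->0: VV[3][3]++ -> VV[3]=[3, 0, 0, 3], msg_vec=[3, 0, 0, 3]; VV[0]=max(VV[0],msg_vec) then VV[0][0]++ -> VV[0]=[4, 0, 0, 3]
Event 7: LOCAL 0: VV[0][0]++ -> VV[0]=[5, 0, 0, 3]
Event 3 stamp: [1, 2, 0, 0]
Event 5 stamp: [3, 0, 0, 0]
[1, 2, 0, 0] <= [3, 0, 0, 0]? False
[3, 0, 0, 0] <= [1, 2, 0, 0]? False
Relation: concurrent

Answer: concurrent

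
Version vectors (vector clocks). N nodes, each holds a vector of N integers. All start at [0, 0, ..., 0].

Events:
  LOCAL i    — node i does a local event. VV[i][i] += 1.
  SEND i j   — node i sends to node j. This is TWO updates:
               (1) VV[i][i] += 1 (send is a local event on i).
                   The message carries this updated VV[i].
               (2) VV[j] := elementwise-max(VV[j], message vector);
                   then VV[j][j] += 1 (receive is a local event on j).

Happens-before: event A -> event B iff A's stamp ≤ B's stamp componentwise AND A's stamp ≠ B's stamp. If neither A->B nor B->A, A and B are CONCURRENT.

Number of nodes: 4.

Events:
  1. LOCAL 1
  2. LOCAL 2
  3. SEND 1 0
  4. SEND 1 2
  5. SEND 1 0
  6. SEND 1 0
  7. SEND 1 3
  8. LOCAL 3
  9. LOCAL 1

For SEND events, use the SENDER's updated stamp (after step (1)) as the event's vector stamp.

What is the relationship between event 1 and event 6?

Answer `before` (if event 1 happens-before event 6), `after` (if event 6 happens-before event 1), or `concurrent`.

Initial: VV[0]=[0, 0, 0, 0]
Initial: VV[1]=[0, 0, 0, 0]
Initial: VV[2]=[0, 0, 0, 0]
Initial: VV[3]=[0, 0, 0, 0]
Event 1: LOCAL 1: VV[1][1]++ -> VV[1]=[0, 1, 0, 0]
Event 2: LOCAL 2: VV[2][2]++ -> VV[2]=[0, 0, 1, 0]
Event 3: SEND 1->0: VV[1][1]++ -> VV[1]=[0, 2, 0, 0], msg_vec=[0, 2, 0, 0]; VV[0]=max(VV[0],msg_vec) then VV[0][0]++ -> VV[0]=[1, 2, 0, 0]
Event 4: SEND 1->2: VV[1][1]++ -> VV[1]=[0, 3, 0, 0], msg_vec=[0, 3, 0, 0]; VV[2]=max(VV[2],msg_vec) then VV[2][2]++ -> VV[2]=[0, 3, 2, 0]
Event 5: SEND 1->0: VV[1][1]++ -> VV[1]=[0, 4, 0, 0], msg_vec=[0, 4, 0, 0]; VV[0]=max(VV[0],msg_vec) then VV[0][0]++ -> VV[0]=[2, 4, 0, 0]
Event 6: SEND 1->0: VV[1][1]++ -> VV[1]=[0, 5, 0, 0], msg_vec=[0, 5, 0, 0]; VV[0]=max(VV[0],msg_vec) then VV[0][0]++ -> VV[0]=[3, 5, 0, 0]
Event 7: SEND 1->3: VV[1][1]++ -> VV[1]=[0, 6, 0, 0], msg_vec=[0, 6, 0, 0]; VV[3]=max(VV[3],msg_vec) then VV[3][3]++ -> VV[3]=[0, 6, 0, 1]
Event 8: LOCAL 3: VV[3][3]++ -> VV[3]=[0, 6, 0, 2]
Event 9: LOCAL 1: VV[1][1]++ -> VV[1]=[0, 7, 0, 0]
Event 1 stamp: [0, 1, 0, 0]
Event 6 stamp: [0, 5, 0, 0]
[0, 1, 0, 0] <= [0, 5, 0, 0]? True
[0, 5, 0, 0] <= [0, 1, 0, 0]? False
Relation: before

Answer: before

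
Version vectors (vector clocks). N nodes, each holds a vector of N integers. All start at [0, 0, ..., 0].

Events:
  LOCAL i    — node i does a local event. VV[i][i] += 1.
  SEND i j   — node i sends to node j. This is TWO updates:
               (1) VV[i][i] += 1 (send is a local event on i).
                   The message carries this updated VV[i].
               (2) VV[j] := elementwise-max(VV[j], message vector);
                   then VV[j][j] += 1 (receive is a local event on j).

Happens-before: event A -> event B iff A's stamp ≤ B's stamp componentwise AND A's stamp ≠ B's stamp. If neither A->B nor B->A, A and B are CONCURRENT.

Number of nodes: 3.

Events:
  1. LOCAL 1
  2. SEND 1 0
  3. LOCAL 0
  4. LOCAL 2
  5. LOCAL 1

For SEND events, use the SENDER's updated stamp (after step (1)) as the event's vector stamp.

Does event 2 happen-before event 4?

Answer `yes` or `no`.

Answer: no

Derivation:
Initial: VV[0]=[0, 0, 0]
Initial: VV[1]=[0, 0, 0]
Initial: VV[2]=[0, 0, 0]
Event 1: LOCAL 1: VV[1][1]++ -> VV[1]=[0, 1, 0]
Event 2: SEND 1->0: VV[1][1]++ -> VV[1]=[0, 2, 0], msg_vec=[0, 2, 0]; VV[0]=max(VV[0],msg_vec) then VV[0][0]++ -> VV[0]=[1, 2, 0]
Event 3: LOCAL 0: VV[0][0]++ -> VV[0]=[2, 2, 0]
Event 4: LOCAL 2: VV[2][2]++ -> VV[2]=[0, 0, 1]
Event 5: LOCAL 1: VV[1][1]++ -> VV[1]=[0, 3, 0]
Event 2 stamp: [0, 2, 0]
Event 4 stamp: [0, 0, 1]
[0, 2, 0] <= [0, 0, 1]? False. Equal? False. Happens-before: False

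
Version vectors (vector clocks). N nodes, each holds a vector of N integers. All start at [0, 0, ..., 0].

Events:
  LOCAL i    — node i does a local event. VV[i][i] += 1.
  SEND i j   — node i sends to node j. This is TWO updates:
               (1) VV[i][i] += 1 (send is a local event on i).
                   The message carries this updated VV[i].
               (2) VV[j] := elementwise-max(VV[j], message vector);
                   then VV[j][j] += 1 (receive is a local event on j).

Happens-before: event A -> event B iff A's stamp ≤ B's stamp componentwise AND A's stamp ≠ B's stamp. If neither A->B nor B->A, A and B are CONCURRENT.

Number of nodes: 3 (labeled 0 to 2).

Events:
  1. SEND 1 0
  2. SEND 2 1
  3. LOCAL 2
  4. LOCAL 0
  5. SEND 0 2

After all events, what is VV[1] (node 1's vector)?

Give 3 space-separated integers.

Answer: 0 2 1

Derivation:
Initial: VV[0]=[0, 0, 0]
Initial: VV[1]=[0, 0, 0]
Initial: VV[2]=[0, 0, 0]
Event 1: SEND 1->0: VV[1][1]++ -> VV[1]=[0, 1, 0], msg_vec=[0, 1, 0]; VV[0]=max(VV[0],msg_vec) then VV[0][0]++ -> VV[0]=[1, 1, 0]
Event 2: SEND 2->1: VV[2][2]++ -> VV[2]=[0, 0, 1], msg_vec=[0, 0, 1]; VV[1]=max(VV[1],msg_vec) then VV[1][1]++ -> VV[1]=[0, 2, 1]
Event 3: LOCAL 2: VV[2][2]++ -> VV[2]=[0, 0, 2]
Event 4: LOCAL 0: VV[0][0]++ -> VV[0]=[2, 1, 0]
Event 5: SEND 0->2: VV[0][0]++ -> VV[0]=[3, 1, 0], msg_vec=[3, 1, 0]; VV[2]=max(VV[2],msg_vec) then VV[2][2]++ -> VV[2]=[3, 1, 3]
Final vectors: VV[0]=[3, 1, 0]; VV[1]=[0, 2, 1]; VV[2]=[3, 1, 3]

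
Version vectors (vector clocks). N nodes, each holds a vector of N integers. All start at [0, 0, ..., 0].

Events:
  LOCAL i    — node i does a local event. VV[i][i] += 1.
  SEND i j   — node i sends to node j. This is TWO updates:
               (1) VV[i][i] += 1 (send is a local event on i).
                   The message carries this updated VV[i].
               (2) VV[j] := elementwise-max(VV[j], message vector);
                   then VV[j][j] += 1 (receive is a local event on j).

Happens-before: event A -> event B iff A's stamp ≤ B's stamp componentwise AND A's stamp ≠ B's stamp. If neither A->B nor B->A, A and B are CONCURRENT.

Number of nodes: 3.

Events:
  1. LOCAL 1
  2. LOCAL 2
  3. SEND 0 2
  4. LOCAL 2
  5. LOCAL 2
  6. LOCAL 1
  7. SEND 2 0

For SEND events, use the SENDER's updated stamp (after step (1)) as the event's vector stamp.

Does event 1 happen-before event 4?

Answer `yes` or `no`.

Answer: no

Derivation:
Initial: VV[0]=[0, 0, 0]
Initial: VV[1]=[0, 0, 0]
Initial: VV[2]=[0, 0, 0]
Event 1: LOCAL 1: VV[1][1]++ -> VV[1]=[0, 1, 0]
Event 2: LOCAL 2: VV[2][2]++ -> VV[2]=[0, 0, 1]
Event 3: SEND 0->2: VV[0][0]++ -> VV[0]=[1, 0, 0], msg_vec=[1, 0, 0]; VV[2]=max(VV[2],msg_vec) then VV[2][2]++ -> VV[2]=[1, 0, 2]
Event 4: LOCAL 2: VV[2][2]++ -> VV[2]=[1, 0, 3]
Event 5: LOCAL 2: VV[2][2]++ -> VV[2]=[1, 0, 4]
Event 6: LOCAL 1: VV[1][1]++ -> VV[1]=[0, 2, 0]
Event 7: SEND 2->0: VV[2][2]++ -> VV[2]=[1, 0, 5], msg_vec=[1, 0, 5]; VV[0]=max(VV[0],msg_vec) then VV[0][0]++ -> VV[0]=[2, 0, 5]
Event 1 stamp: [0, 1, 0]
Event 4 stamp: [1, 0, 3]
[0, 1, 0] <= [1, 0, 3]? False. Equal? False. Happens-before: False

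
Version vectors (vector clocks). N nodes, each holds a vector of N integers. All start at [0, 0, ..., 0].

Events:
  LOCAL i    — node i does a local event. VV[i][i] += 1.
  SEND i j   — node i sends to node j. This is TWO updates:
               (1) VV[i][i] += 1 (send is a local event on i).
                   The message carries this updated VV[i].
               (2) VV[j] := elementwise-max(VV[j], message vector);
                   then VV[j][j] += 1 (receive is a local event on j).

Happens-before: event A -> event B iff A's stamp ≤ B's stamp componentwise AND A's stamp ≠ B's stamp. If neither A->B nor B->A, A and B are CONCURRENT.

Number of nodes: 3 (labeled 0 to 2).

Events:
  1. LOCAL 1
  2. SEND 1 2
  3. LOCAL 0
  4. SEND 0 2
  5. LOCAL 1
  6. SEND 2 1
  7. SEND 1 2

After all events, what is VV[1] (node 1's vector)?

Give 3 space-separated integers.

Answer: 2 5 3

Derivation:
Initial: VV[0]=[0, 0, 0]
Initial: VV[1]=[0, 0, 0]
Initial: VV[2]=[0, 0, 0]
Event 1: LOCAL 1: VV[1][1]++ -> VV[1]=[0, 1, 0]
Event 2: SEND 1->2: VV[1][1]++ -> VV[1]=[0, 2, 0], msg_vec=[0, 2, 0]; VV[2]=max(VV[2],msg_vec) then VV[2][2]++ -> VV[2]=[0, 2, 1]
Event 3: LOCAL 0: VV[0][0]++ -> VV[0]=[1, 0, 0]
Event 4: SEND 0->2: VV[0][0]++ -> VV[0]=[2, 0, 0], msg_vec=[2, 0, 0]; VV[2]=max(VV[2],msg_vec) then VV[2][2]++ -> VV[2]=[2, 2, 2]
Event 5: LOCAL 1: VV[1][1]++ -> VV[1]=[0, 3, 0]
Event 6: SEND 2->1: VV[2][2]++ -> VV[2]=[2, 2, 3], msg_vec=[2, 2, 3]; VV[1]=max(VV[1],msg_vec) then VV[1][1]++ -> VV[1]=[2, 4, 3]
Event 7: SEND 1->2: VV[1][1]++ -> VV[1]=[2, 5, 3], msg_vec=[2, 5, 3]; VV[2]=max(VV[2],msg_vec) then VV[2][2]++ -> VV[2]=[2, 5, 4]
Final vectors: VV[0]=[2, 0, 0]; VV[1]=[2, 5, 3]; VV[2]=[2, 5, 4]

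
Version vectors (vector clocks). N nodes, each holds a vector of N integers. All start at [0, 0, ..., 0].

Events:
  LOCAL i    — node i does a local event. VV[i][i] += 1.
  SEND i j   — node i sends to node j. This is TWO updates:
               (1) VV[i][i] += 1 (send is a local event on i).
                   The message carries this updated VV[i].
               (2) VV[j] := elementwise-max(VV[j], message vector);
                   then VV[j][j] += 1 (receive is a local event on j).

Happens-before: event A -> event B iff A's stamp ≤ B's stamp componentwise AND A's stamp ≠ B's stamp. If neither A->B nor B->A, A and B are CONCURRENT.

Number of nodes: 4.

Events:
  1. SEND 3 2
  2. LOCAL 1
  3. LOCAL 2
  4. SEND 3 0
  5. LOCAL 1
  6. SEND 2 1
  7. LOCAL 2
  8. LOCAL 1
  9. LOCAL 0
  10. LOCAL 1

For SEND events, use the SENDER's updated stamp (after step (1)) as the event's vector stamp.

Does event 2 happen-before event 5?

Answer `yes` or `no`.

Initial: VV[0]=[0, 0, 0, 0]
Initial: VV[1]=[0, 0, 0, 0]
Initial: VV[2]=[0, 0, 0, 0]
Initial: VV[3]=[0, 0, 0, 0]
Event 1: SEND 3->2: VV[3][3]++ -> VV[3]=[0, 0, 0, 1], msg_vec=[0, 0, 0, 1]; VV[2]=max(VV[2],msg_vec) then VV[2][2]++ -> VV[2]=[0, 0, 1, 1]
Event 2: LOCAL 1: VV[1][1]++ -> VV[1]=[0, 1, 0, 0]
Event 3: LOCAL 2: VV[2][2]++ -> VV[2]=[0, 0, 2, 1]
Event 4: SEND 3->0: VV[3][3]++ -> VV[3]=[0, 0, 0, 2], msg_vec=[0, 0, 0, 2]; VV[0]=max(VV[0],msg_vec) then VV[0][0]++ -> VV[0]=[1, 0, 0, 2]
Event 5: LOCAL 1: VV[1][1]++ -> VV[1]=[0, 2, 0, 0]
Event 6: SEND 2->1: VV[2][2]++ -> VV[2]=[0, 0, 3, 1], msg_vec=[0, 0, 3, 1]; VV[1]=max(VV[1],msg_vec) then VV[1][1]++ -> VV[1]=[0, 3, 3, 1]
Event 7: LOCAL 2: VV[2][2]++ -> VV[2]=[0, 0, 4, 1]
Event 8: LOCAL 1: VV[1][1]++ -> VV[1]=[0, 4, 3, 1]
Event 9: LOCAL 0: VV[0][0]++ -> VV[0]=[2, 0, 0, 2]
Event 10: LOCAL 1: VV[1][1]++ -> VV[1]=[0, 5, 3, 1]
Event 2 stamp: [0, 1, 0, 0]
Event 5 stamp: [0, 2, 0, 0]
[0, 1, 0, 0] <= [0, 2, 0, 0]? True. Equal? False. Happens-before: True

Answer: yes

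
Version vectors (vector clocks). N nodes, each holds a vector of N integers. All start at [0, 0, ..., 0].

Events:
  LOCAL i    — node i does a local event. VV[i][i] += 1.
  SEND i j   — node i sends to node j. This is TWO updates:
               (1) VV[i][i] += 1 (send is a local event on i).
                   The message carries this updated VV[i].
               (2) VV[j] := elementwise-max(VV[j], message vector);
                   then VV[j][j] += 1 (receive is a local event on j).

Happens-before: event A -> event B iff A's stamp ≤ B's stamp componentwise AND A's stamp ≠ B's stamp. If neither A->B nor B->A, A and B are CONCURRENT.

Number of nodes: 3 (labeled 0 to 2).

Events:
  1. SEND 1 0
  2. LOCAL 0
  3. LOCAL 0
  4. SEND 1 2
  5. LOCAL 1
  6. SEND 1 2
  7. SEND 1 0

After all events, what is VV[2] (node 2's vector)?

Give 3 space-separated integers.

Initial: VV[0]=[0, 0, 0]
Initial: VV[1]=[0, 0, 0]
Initial: VV[2]=[0, 0, 0]
Event 1: SEND 1->0: VV[1][1]++ -> VV[1]=[0, 1, 0], msg_vec=[0, 1, 0]; VV[0]=max(VV[0],msg_vec) then VV[0][0]++ -> VV[0]=[1, 1, 0]
Event 2: LOCAL 0: VV[0][0]++ -> VV[0]=[2, 1, 0]
Event 3: LOCAL 0: VV[0][0]++ -> VV[0]=[3, 1, 0]
Event 4: SEND 1->2: VV[1][1]++ -> VV[1]=[0, 2, 0], msg_vec=[0, 2, 0]; VV[2]=max(VV[2],msg_vec) then VV[2][2]++ -> VV[2]=[0, 2, 1]
Event 5: LOCAL 1: VV[1][1]++ -> VV[1]=[0, 3, 0]
Event 6: SEND 1->2: VV[1][1]++ -> VV[1]=[0, 4, 0], msg_vec=[0, 4, 0]; VV[2]=max(VV[2],msg_vec) then VV[2][2]++ -> VV[2]=[0, 4, 2]
Event 7: SEND 1->0: VV[1][1]++ -> VV[1]=[0, 5, 0], msg_vec=[0, 5, 0]; VV[0]=max(VV[0],msg_vec) then VV[0][0]++ -> VV[0]=[4, 5, 0]
Final vectors: VV[0]=[4, 5, 0]; VV[1]=[0, 5, 0]; VV[2]=[0, 4, 2]

Answer: 0 4 2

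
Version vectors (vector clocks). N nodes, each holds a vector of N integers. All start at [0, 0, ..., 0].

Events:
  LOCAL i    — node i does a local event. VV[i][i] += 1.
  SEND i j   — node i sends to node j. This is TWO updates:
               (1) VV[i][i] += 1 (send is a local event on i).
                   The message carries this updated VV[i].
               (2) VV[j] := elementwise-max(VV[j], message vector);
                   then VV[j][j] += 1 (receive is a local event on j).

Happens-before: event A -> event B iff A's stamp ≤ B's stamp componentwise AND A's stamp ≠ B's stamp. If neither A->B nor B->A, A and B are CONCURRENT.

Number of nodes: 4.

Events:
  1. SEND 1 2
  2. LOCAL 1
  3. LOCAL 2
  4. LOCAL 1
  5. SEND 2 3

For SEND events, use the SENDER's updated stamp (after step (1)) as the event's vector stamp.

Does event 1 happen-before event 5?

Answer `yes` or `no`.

Initial: VV[0]=[0, 0, 0, 0]
Initial: VV[1]=[0, 0, 0, 0]
Initial: VV[2]=[0, 0, 0, 0]
Initial: VV[3]=[0, 0, 0, 0]
Event 1: SEND 1->2: VV[1][1]++ -> VV[1]=[0, 1, 0, 0], msg_vec=[0, 1, 0, 0]; VV[2]=max(VV[2],msg_vec) then VV[2][2]++ -> VV[2]=[0, 1, 1, 0]
Event 2: LOCAL 1: VV[1][1]++ -> VV[1]=[0, 2, 0, 0]
Event 3: LOCAL 2: VV[2][2]++ -> VV[2]=[0, 1, 2, 0]
Event 4: LOCAL 1: VV[1][1]++ -> VV[1]=[0, 3, 0, 0]
Event 5: SEND 2->3: VV[2][2]++ -> VV[2]=[0, 1, 3, 0], msg_vec=[0, 1, 3, 0]; VV[3]=max(VV[3],msg_vec) then VV[3][3]++ -> VV[3]=[0, 1, 3, 1]
Event 1 stamp: [0, 1, 0, 0]
Event 5 stamp: [0, 1, 3, 0]
[0, 1, 0, 0] <= [0, 1, 3, 0]? True. Equal? False. Happens-before: True

Answer: yes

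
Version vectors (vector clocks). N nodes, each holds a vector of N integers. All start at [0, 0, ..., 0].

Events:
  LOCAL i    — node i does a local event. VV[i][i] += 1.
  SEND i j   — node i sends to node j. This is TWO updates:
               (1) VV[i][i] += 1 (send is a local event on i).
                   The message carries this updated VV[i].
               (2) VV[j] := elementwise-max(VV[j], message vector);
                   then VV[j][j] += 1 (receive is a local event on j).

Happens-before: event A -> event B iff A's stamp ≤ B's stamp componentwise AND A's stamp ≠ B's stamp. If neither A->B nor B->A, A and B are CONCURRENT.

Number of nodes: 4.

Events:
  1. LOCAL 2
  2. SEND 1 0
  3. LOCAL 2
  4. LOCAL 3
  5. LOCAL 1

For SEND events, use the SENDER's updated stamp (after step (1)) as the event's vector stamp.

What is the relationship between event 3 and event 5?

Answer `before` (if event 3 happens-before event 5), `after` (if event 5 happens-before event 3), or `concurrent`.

Answer: concurrent

Derivation:
Initial: VV[0]=[0, 0, 0, 0]
Initial: VV[1]=[0, 0, 0, 0]
Initial: VV[2]=[0, 0, 0, 0]
Initial: VV[3]=[0, 0, 0, 0]
Event 1: LOCAL 2: VV[2][2]++ -> VV[2]=[0, 0, 1, 0]
Event 2: SEND 1->0: VV[1][1]++ -> VV[1]=[0, 1, 0, 0], msg_vec=[0, 1, 0, 0]; VV[0]=max(VV[0],msg_vec) then VV[0][0]++ -> VV[0]=[1, 1, 0, 0]
Event 3: LOCAL 2: VV[2][2]++ -> VV[2]=[0, 0, 2, 0]
Event 4: LOCAL 3: VV[3][3]++ -> VV[3]=[0, 0, 0, 1]
Event 5: LOCAL 1: VV[1][1]++ -> VV[1]=[0, 2, 0, 0]
Event 3 stamp: [0, 0, 2, 0]
Event 5 stamp: [0, 2, 0, 0]
[0, 0, 2, 0] <= [0, 2, 0, 0]? False
[0, 2, 0, 0] <= [0, 0, 2, 0]? False
Relation: concurrent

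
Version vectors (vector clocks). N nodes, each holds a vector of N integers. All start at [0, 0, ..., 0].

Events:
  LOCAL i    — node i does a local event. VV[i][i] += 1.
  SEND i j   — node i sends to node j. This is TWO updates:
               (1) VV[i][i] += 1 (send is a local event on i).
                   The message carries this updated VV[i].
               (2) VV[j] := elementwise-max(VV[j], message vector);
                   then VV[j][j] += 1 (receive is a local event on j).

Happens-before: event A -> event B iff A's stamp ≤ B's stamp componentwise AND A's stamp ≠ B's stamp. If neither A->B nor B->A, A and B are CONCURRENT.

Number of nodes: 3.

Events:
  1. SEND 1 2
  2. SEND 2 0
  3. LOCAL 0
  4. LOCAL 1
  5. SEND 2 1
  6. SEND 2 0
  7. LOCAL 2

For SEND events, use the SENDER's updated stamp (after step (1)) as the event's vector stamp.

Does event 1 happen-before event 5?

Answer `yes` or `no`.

Answer: yes

Derivation:
Initial: VV[0]=[0, 0, 0]
Initial: VV[1]=[0, 0, 0]
Initial: VV[2]=[0, 0, 0]
Event 1: SEND 1->2: VV[1][1]++ -> VV[1]=[0, 1, 0], msg_vec=[0, 1, 0]; VV[2]=max(VV[2],msg_vec) then VV[2][2]++ -> VV[2]=[0, 1, 1]
Event 2: SEND 2->0: VV[2][2]++ -> VV[2]=[0, 1, 2], msg_vec=[0, 1, 2]; VV[0]=max(VV[0],msg_vec) then VV[0][0]++ -> VV[0]=[1, 1, 2]
Event 3: LOCAL 0: VV[0][0]++ -> VV[0]=[2, 1, 2]
Event 4: LOCAL 1: VV[1][1]++ -> VV[1]=[0, 2, 0]
Event 5: SEND 2->1: VV[2][2]++ -> VV[2]=[0, 1, 3], msg_vec=[0, 1, 3]; VV[1]=max(VV[1],msg_vec) then VV[1][1]++ -> VV[1]=[0, 3, 3]
Event 6: SEND 2->0: VV[2][2]++ -> VV[2]=[0, 1, 4], msg_vec=[0, 1, 4]; VV[0]=max(VV[0],msg_vec) then VV[0][0]++ -> VV[0]=[3, 1, 4]
Event 7: LOCAL 2: VV[2][2]++ -> VV[2]=[0, 1, 5]
Event 1 stamp: [0, 1, 0]
Event 5 stamp: [0, 1, 3]
[0, 1, 0] <= [0, 1, 3]? True. Equal? False. Happens-before: True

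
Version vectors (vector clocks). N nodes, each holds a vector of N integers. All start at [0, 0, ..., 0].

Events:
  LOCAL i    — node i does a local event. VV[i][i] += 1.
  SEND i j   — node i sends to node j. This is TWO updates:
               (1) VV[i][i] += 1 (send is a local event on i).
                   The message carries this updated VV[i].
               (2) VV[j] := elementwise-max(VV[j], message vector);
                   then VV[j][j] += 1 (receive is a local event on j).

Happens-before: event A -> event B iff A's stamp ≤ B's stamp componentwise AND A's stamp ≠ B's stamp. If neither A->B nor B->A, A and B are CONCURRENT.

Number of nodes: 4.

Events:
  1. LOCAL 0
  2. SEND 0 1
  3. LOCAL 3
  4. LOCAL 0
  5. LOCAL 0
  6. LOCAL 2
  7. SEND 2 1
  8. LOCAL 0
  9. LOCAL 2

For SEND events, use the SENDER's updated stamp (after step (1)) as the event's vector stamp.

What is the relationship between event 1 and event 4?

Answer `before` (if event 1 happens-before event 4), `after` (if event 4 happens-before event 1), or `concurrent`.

Answer: before

Derivation:
Initial: VV[0]=[0, 0, 0, 0]
Initial: VV[1]=[0, 0, 0, 0]
Initial: VV[2]=[0, 0, 0, 0]
Initial: VV[3]=[0, 0, 0, 0]
Event 1: LOCAL 0: VV[0][0]++ -> VV[0]=[1, 0, 0, 0]
Event 2: SEND 0->1: VV[0][0]++ -> VV[0]=[2, 0, 0, 0], msg_vec=[2, 0, 0, 0]; VV[1]=max(VV[1],msg_vec) then VV[1][1]++ -> VV[1]=[2, 1, 0, 0]
Event 3: LOCAL 3: VV[3][3]++ -> VV[3]=[0, 0, 0, 1]
Event 4: LOCAL 0: VV[0][0]++ -> VV[0]=[3, 0, 0, 0]
Event 5: LOCAL 0: VV[0][0]++ -> VV[0]=[4, 0, 0, 0]
Event 6: LOCAL 2: VV[2][2]++ -> VV[2]=[0, 0, 1, 0]
Event 7: SEND 2->1: VV[2][2]++ -> VV[2]=[0, 0, 2, 0], msg_vec=[0, 0, 2, 0]; VV[1]=max(VV[1],msg_vec) then VV[1][1]++ -> VV[1]=[2, 2, 2, 0]
Event 8: LOCAL 0: VV[0][0]++ -> VV[0]=[5, 0, 0, 0]
Event 9: LOCAL 2: VV[2][2]++ -> VV[2]=[0, 0, 3, 0]
Event 1 stamp: [1, 0, 0, 0]
Event 4 stamp: [3, 0, 0, 0]
[1, 0, 0, 0] <= [3, 0, 0, 0]? True
[3, 0, 0, 0] <= [1, 0, 0, 0]? False
Relation: before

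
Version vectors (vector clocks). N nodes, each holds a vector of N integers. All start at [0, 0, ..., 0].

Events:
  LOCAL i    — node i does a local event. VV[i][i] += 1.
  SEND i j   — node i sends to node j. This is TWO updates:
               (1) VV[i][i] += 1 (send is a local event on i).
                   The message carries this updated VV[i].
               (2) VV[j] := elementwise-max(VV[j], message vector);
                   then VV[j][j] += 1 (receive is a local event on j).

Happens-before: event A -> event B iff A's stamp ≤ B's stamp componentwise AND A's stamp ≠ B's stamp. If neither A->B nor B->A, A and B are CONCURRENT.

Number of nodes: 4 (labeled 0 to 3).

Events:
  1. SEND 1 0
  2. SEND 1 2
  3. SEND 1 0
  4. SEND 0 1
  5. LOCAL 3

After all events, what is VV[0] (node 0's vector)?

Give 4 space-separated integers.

Answer: 3 3 0 0

Derivation:
Initial: VV[0]=[0, 0, 0, 0]
Initial: VV[1]=[0, 0, 0, 0]
Initial: VV[2]=[0, 0, 0, 0]
Initial: VV[3]=[0, 0, 0, 0]
Event 1: SEND 1->0: VV[1][1]++ -> VV[1]=[0, 1, 0, 0], msg_vec=[0, 1, 0, 0]; VV[0]=max(VV[0],msg_vec) then VV[0][0]++ -> VV[0]=[1, 1, 0, 0]
Event 2: SEND 1->2: VV[1][1]++ -> VV[1]=[0, 2, 0, 0], msg_vec=[0, 2, 0, 0]; VV[2]=max(VV[2],msg_vec) then VV[2][2]++ -> VV[2]=[0, 2, 1, 0]
Event 3: SEND 1->0: VV[1][1]++ -> VV[1]=[0, 3, 0, 0], msg_vec=[0, 3, 0, 0]; VV[0]=max(VV[0],msg_vec) then VV[0][0]++ -> VV[0]=[2, 3, 0, 0]
Event 4: SEND 0->1: VV[0][0]++ -> VV[0]=[3, 3, 0, 0], msg_vec=[3, 3, 0, 0]; VV[1]=max(VV[1],msg_vec) then VV[1][1]++ -> VV[1]=[3, 4, 0, 0]
Event 5: LOCAL 3: VV[3][3]++ -> VV[3]=[0, 0, 0, 1]
Final vectors: VV[0]=[3, 3, 0, 0]; VV[1]=[3, 4, 0, 0]; VV[2]=[0, 2, 1, 0]; VV[3]=[0, 0, 0, 1]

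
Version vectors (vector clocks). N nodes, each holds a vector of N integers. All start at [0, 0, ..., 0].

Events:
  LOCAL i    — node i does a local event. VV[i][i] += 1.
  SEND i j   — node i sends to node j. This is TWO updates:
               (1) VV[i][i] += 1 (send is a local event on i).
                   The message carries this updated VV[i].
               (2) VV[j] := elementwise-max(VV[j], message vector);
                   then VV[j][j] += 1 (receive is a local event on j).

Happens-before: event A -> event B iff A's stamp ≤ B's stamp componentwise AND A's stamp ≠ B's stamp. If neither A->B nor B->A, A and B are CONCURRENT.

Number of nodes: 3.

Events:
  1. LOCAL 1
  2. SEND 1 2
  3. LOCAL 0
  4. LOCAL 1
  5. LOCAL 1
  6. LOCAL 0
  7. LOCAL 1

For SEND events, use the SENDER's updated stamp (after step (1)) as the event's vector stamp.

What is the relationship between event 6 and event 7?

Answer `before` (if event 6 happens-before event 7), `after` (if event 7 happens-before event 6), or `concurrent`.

Initial: VV[0]=[0, 0, 0]
Initial: VV[1]=[0, 0, 0]
Initial: VV[2]=[0, 0, 0]
Event 1: LOCAL 1: VV[1][1]++ -> VV[1]=[0, 1, 0]
Event 2: SEND 1->2: VV[1][1]++ -> VV[1]=[0, 2, 0], msg_vec=[0, 2, 0]; VV[2]=max(VV[2],msg_vec) then VV[2][2]++ -> VV[2]=[0, 2, 1]
Event 3: LOCAL 0: VV[0][0]++ -> VV[0]=[1, 0, 0]
Event 4: LOCAL 1: VV[1][1]++ -> VV[1]=[0, 3, 0]
Event 5: LOCAL 1: VV[1][1]++ -> VV[1]=[0, 4, 0]
Event 6: LOCAL 0: VV[0][0]++ -> VV[0]=[2, 0, 0]
Event 7: LOCAL 1: VV[1][1]++ -> VV[1]=[0, 5, 0]
Event 6 stamp: [2, 0, 0]
Event 7 stamp: [0, 5, 0]
[2, 0, 0] <= [0, 5, 0]? False
[0, 5, 0] <= [2, 0, 0]? False
Relation: concurrent

Answer: concurrent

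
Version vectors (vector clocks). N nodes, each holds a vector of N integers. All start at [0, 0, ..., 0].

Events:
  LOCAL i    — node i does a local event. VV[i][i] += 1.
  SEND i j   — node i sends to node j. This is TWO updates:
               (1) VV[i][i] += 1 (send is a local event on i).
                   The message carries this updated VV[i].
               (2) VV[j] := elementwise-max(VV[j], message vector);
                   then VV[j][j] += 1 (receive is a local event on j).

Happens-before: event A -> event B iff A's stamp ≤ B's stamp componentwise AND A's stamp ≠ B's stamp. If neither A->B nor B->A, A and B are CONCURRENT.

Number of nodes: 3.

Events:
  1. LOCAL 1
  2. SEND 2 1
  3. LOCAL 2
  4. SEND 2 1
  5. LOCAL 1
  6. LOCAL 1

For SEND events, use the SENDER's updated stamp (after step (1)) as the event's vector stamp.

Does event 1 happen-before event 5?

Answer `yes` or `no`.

Initial: VV[0]=[0, 0, 0]
Initial: VV[1]=[0, 0, 0]
Initial: VV[2]=[0, 0, 0]
Event 1: LOCAL 1: VV[1][1]++ -> VV[1]=[0, 1, 0]
Event 2: SEND 2->1: VV[2][2]++ -> VV[2]=[0, 0, 1], msg_vec=[0, 0, 1]; VV[1]=max(VV[1],msg_vec) then VV[1][1]++ -> VV[1]=[0, 2, 1]
Event 3: LOCAL 2: VV[2][2]++ -> VV[2]=[0, 0, 2]
Event 4: SEND 2->1: VV[2][2]++ -> VV[2]=[0, 0, 3], msg_vec=[0, 0, 3]; VV[1]=max(VV[1],msg_vec) then VV[1][1]++ -> VV[1]=[0, 3, 3]
Event 5: LOCAL 1: VV[1][1]++ -> VV[1]=[0, 4, 3]
Event 6: LOCAL 1: VV[1][1]++ -> VV[1]=[0, 5, 3]
Event 1 stamp: [0, 1, 0]
Event 5 stamp: [0, 4, 3]
[0, 1, 0] <= [0, 4, 3]? True. Equal? False. Happens-before: True

Answer: yes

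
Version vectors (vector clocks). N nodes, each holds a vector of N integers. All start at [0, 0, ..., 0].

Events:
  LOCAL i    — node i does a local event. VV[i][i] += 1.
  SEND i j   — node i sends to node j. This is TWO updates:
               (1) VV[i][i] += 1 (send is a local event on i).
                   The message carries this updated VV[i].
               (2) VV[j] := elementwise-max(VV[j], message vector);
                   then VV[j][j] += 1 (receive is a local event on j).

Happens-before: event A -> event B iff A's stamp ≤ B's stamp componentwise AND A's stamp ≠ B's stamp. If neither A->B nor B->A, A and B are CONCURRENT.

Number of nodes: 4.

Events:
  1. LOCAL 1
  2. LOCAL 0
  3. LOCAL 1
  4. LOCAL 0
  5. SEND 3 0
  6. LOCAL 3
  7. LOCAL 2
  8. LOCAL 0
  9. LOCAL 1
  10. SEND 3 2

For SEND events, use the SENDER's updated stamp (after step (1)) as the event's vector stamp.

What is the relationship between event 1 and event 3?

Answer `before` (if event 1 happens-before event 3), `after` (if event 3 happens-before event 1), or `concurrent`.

Answer: before

Derivation:
Initial: VV[0]=[0, 0, 0, 0]
Initial: VV[1]=[0, 0, 0, 0]
Initial: VV[2]=[0, 0, 0, 0]
Initial: VV[3]=[0, 0, 0, 0]
Event 1: LOCAL 1: VV[1][1]++ -> VV[1]=[0, 1, 0, 0]
Event 2: LOCAL 0: VV[0][0]++ -> VV[0]=[1, 0, 0, 0]
Event 3: LOCAL 1: VV[1][1]++ -> VV[1]=[0, 2, 0, 0]
Event 4: LOCAL 0: VV[0][0]++ -> VV[0]=[2, 0, 0, 0]
Event 5: SEND 3->0: VV[3][3]++ -> VV[3]=[0, 0, 0, 1], msg_vec=[0, 0, 0, 1]; VV[0]=max(VV[0],msg_vec) then VV[0][0]++ -> VV[0]=[3, 0, 0, 1]
Event 6: LOCAL 3: VV[3][3]++ -> VV[3]=[0, 0, 0, 2]
Event 7: LOCAL 2: VV[2][2]++ -> VV[2]=[0, 0, 1, 0]
Event 8: LOCAL 0: VV[0][0]++ -> VV[0]=[4, 0, 0, 1]
Event 9: LOCAL 1: VV[1][1]++ -> VV[1]=[0, 3, 0, 0]
Event 10: SEND 3->2: VV[3][3]++ -> VV[3]=[0, 0, 0, 3], msg_vec=[0, 0, 0, 3]; VV[2]=max(VV[2],msg_vec) then VV[2][2]++ -> VV[2]=[0, 0, 2, 3]
Event 1 stamp: [0, 1, 0, 0]
Event 3 stamp: [0, 2, 0, 0]
[0, 1, 0, 0] <= [0, 2, 0, 0]? True
[0, 2, 0, 0] <= [0, 1, 0, 0]? False
Relation: before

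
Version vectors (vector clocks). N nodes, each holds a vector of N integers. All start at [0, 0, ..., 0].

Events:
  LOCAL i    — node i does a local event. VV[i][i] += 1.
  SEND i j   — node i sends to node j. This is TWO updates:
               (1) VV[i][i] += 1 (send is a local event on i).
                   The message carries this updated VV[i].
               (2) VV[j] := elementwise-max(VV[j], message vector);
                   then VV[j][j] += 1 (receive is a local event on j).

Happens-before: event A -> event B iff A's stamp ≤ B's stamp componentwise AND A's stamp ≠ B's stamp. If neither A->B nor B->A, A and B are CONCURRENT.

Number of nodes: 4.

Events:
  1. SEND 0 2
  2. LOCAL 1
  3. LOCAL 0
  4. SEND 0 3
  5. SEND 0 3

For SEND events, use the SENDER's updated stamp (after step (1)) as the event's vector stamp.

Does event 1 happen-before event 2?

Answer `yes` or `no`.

Initial: VV[0]=[0, 0, 0, 0]
Initial: VV[1]=[0, 0, 0, 0]
Initial: VV[2]=[0, 0, 0, 0]
Initial: VV[3]=[0, 0, 0, 0]
Event 1: SEND 0->2: VV[0][0]++ -> VV[0]=[1, 0, 0, 0], msg_vec=[1, 0, 0, 0]; VV[2]=max(VV[2],msg_vec) then VV[2][2]++ -> VV[2]=[1, 0, 1, 0]
Event 2: LOCAL 1: VV[1][1]++ -> VV[1]=[0, 1, 0, 0]
Event 3: LOCAL 0: VV[0][0]++ -> VV[0]=[2, 0, 0, 0]
Event 4: SEND 0->3: VV[0][0]++ -> VV[0]=[3, 0, 0, 0], msg_vec=[3, 0, 0, 0]; VV[3]=max(VV[3],msg_vec) then VV[3][3]++ -> VV[3]=[3, 0, 0, 1]
Event 5: SEND 0->3: VV[0][0]++ -> VV[0]=[4, 0, 0, 0], msg_vec=[4, 0, 0, 0]; VV[3]=max(VV[3],msg_vec) then VV[3][3]++ -> VV[3]=[4, 0, 0, 2]
Event 1 stamp: [1, 0, 0, 0]
Event 2 stamp: [0, 1, 0, 0]
[1, 0, 0, 0] <= [0, 1, 0, 0]? False. Equal? False. Happens-before: False

Answer: no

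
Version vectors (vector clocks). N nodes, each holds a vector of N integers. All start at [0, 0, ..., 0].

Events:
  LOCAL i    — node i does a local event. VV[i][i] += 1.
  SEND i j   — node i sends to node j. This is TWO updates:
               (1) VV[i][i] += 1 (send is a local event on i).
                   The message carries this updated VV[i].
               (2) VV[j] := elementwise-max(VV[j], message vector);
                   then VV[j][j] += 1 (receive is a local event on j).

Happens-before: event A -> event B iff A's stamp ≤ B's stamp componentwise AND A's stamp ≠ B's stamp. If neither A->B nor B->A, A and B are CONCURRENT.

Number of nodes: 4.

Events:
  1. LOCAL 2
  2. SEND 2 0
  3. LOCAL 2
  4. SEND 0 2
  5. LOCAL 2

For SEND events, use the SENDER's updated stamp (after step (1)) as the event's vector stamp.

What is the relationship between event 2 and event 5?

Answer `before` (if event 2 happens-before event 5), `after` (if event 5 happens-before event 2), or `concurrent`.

Answer: before

Derivation:
Initial: VV[0]=[0, 0, 0, 0]
Initial: VV[1]=[0, 0, 0, 0]
Initial: VV[2]=[0, 0, 0, 0]
Initial: VV[3]=[0, 0, 0, 0]
Event 1: LOCAL 2: VV[2][2]++ -> VV[2]=[0, 0, 1, 0]
Event 2: SEND 2->0: VV[2][2]++ -> VV[2]=[0, 0, 2, 0], msg_vec=[0, 0, 2, 0]; VV[0]=max(VV[0],msg_vec) then VV[0][0]++ -> VV[0]=[1, 0, 2, 0]
Event 3: LOCAL 2: VV[2][2]++ -> VV[2]=[0, 0, 3, 0]
Event 4: SEND 0->2: VV[0][0]++ -> VV[0]=[2, 0, 2, 0], msg_vec=[2, 0, 2, 0]; VV[2]=max(VV[2],msg_vec) then VV[2][2]++ -> VV[2]=[2, 0, 4, 0]
Event 5: LOCAL 2: VV[2][2]++ -> VV[2]=[2, 0, 5, 0]
Event 2 stamp: [0, 0, 2, 0]
Event 5 stamp: [2, 0, 5, 0]
[0, 0, 2, 0] <= [2, 0, 5, 0]? True
[2, 0, 5, 0] <= [0, 0, 2, 0]? False
Relation: before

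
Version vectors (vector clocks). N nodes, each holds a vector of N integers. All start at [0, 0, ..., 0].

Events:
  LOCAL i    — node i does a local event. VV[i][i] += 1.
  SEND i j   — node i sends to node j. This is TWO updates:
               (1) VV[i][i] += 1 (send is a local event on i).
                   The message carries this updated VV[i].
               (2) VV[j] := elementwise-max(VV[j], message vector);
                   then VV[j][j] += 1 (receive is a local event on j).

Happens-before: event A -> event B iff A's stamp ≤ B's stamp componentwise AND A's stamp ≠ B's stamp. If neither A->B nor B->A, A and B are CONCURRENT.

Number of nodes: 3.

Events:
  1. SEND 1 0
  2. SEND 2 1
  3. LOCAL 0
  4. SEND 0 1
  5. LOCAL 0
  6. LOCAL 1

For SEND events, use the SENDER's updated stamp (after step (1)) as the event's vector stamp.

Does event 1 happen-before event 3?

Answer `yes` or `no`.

Answer: yes

Derivation:
Initial: VV[0]=[0, 0, 0]
Initial: VV[1]=[0, 0, 0]
Initial: VV[2]=[0, 0, 0]
Event 1: SEND 1->0: VV[1][1]++ -> VV[1]=[0, 1, 0], msg_vec=[0, 1, 0]; VV[0]=max(VV[0],msg_vec) then VV[0][0]++ -> VV[0]=[1, 1, 0]
Event 2: SEND 2->1: VV[2][2]++ -> VV[2]=[0, 0, 1], msg_vec=[0, 0, 1]; VV[1]=max(VV[1],msg_vec) then VV[1][1]++ -> VV[1]=[0, 2, 1]
Event 3: LOCAL 0: VV[0][0]++ -> VV[0]=[2, 1, 0]
Event 4: SEND 0->1: VV[0][0]++ -> VV[0]=[3, 1, 0], msg_vec=[3, 1, 0]; VV[1]=max(VV[1],msg_vec) then VV[1][1]++ -> VV[1]=[3, 3, 1]
Event 5: LOCAL 0: VV[0][0]++ -> VV[0]=[4, 1, 0]
Event 6: LOCAL 1: VV[1][1]++ -> VV[1]=[3, 4, 1]
Event 1 stamp: [0, 1, 0]
Event 3 stamp: [2, 1, 0]
[0, 1, 0] <= [2, 1, 0]? True. Equal? False. Happens-before: True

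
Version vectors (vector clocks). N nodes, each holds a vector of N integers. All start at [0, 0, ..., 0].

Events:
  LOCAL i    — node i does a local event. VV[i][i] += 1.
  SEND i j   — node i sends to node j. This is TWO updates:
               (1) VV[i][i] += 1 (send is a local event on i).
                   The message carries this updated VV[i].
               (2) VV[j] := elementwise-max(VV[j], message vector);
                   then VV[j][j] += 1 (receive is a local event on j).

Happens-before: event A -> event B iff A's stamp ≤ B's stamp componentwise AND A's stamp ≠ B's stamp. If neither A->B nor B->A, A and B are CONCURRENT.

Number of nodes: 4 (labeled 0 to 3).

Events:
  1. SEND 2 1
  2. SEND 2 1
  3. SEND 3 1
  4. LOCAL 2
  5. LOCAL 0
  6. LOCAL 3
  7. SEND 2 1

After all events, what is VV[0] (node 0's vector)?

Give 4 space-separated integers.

Initial: VV[0]=[0, 0, 0, 0]
Initial: VV[1]=[0, 0, 0, 0]
Initial: VV[2]=[0, 0, 0, 0]
Initial: VV[3]=[0, 0, 0, 0]
Event 1: SEND 2->1: VV[2][2]++ -> VV[2]=[0, 0, 1, 0], msg_vec=[0, 0, 1, 0]; VV[1]=max(VV[1],msg_vec) then VV[1][1]++ -> VV[1]=[0, 1, 1, 0]
Event 2: SEND 2->1: VV[2][2]++ -> VV[2]=[0, 0, 2, 0], msg_vec=[0, 0, 2, 0]; VV[1]=max(VV[1],msg_vec) then VV[1][1]++ -> VV[1]=[0, 2, 2, 0]
Event 3: SEND 3->1: VV[3][3]++ -> VV[3]=[0, 0, 0, 1], msg_vec=[0, 0, 0, 1]; VV[1]=max(VV[1],msg_vec) then VV[1][1]++ -> VV[1]=[0, 3, 2, 1]
Event 4: LOCAL 2: VV[2][2]++ -> VV[2]=[0, 0, 3, 0]
Event 5: LOCAL 0: VV[0][0]++ -> VV[0]=[1, 0, 0, 0]
Event 6: LOCAL 3: VV[3][3]++ -> VV[3]=[0, 0, 0, 2]
Event 7: SEND 2->1: VV[2][2]++ -> VV[2]=[0, 0, 4, 0], msg_vec=[0, 0, 4, 0]; VV[1]=max(VV[1],msg_vec) then VV[1][1]++ -> VV[1]=[0, 4, 4, 1]
Final vectors: VV[0]=[1, 0, 0, 0]; VV[1]=[0, 4, 4, 1]; VV[2]=[0, 0, 4, 0]; VV[3]=[0, 0, 0, 2]

Answer: 1 0 0 0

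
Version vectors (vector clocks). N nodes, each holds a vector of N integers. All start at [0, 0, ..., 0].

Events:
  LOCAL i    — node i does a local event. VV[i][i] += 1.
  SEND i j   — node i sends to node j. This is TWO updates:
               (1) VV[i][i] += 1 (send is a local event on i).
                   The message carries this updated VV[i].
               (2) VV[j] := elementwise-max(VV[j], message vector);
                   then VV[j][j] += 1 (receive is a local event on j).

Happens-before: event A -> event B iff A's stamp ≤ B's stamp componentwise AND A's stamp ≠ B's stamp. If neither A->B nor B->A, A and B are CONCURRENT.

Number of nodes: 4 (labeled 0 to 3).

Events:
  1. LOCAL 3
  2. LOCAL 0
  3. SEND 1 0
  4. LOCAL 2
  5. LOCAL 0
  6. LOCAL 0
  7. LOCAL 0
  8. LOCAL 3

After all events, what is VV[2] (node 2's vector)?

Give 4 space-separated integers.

Initial: VV[0]=[0, 0, 0, 0]
Initial: VV[1]=[0, 0, 0, 0]
Initial: VV[2]=[0, 0, 0, 0]
Initial: VV[3]=[0, 0, 0, 0]
Event 1: LOCAL 3: VV[3][3]++ -> VV[3]=[0, 0, 0, 1]
Event 2: LOCAL 0: VV[0][0]++ -> VV[0]=[1, 0, 0, 0]
Event 3: SEND 1->0: VV[1][1]++ -> VV[1]=[0, 1, 0, 0], msg_vec=[0, 1, 0, 0]; VV[0]=max(VV[0],msg_vec) then VV[0][0]++ -> VV[0]=[2, 1, 0, 0]
Event 4: LOCAL 2: VV[2][2]++ -> VV[2]=[0, 0, 1, 0]
Event 5: LOCAL 0: VV[0][0]++ -> VV[0]=[3, 1, 0, 0]
Event 6: LOCAL 0: VV[0][0]++ -> VV[0]=[4, 1, 0, 0]
Event 7: LOCAL 0: VV[0][0]++ -> VV[0]=[5, 1, 0, 0]
Event 8: LOCAL 3: VV[3][3]++ -> VV[3]=[0, 0, 0, 2]
Final vectors: VV[0]=[5, 1, 0, 0]; VV[1]=[0, 1, 0, 0]; VV[2]=[0, 0, 1, 0]; VV[3]=[0, 0, 0, 2]

Answer: 0 0 1 0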